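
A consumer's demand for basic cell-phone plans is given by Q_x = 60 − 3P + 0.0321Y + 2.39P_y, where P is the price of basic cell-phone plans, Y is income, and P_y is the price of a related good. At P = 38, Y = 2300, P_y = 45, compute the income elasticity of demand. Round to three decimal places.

Evaluating quantity at (P, Y, P_y) gives Q_x = 60 − 3(38) + 0.0321(2300) + 2.39(45) = 60 − 114 + 73.83 + 107.55 = 127.38.
∂Q_x/∂Y = +0.0321, so E_I = 0.0321·(2300/127.38) ≈ 0.580.
E_I ∈ (0,1): normal good (necessity).

0.580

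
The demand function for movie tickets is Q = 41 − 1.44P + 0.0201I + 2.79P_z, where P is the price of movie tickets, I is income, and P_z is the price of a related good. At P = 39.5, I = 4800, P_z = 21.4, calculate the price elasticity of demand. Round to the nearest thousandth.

Substituting, Q = 41 − 1.44(39.5) + 0.0201(4800) + 2.79(21.4) = 41 − 56.88 + 96.48 + 59.706 = 140.306.
∂Q/∂P = −1.44, so E_p = (−1.44)·(39.5/140.306) ≈ -0.405.
|E_p| < 1: demand is inelastic.

-0.405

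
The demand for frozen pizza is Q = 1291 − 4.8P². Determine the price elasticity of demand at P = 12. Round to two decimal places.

-2.30

At P = 12, Q = 599.8.
dQ/dP = −2·4.8·P = −115.2.
Point elasticity E = (dQ/dP)·(P/Q) = -115.2 × 12/599.8 ≈ -2.30.
|E| > 1, so demand is elastic at this price.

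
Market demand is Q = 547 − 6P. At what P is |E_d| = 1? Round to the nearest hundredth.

For linear demand Q = a − bP, E = −bP/(a − bP). |E| = 1 ⇒ bP = a − bP ⇒ P = a/(2b).
P = 547/(2·6) ≈ 45.58.

45.58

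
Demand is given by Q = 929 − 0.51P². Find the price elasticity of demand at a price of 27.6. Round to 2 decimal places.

At P = 27.6, Q = 540.5024.
dQ/dP = −2·0.51·P = −28.152.
Point elasticity E = (dQ/dP)·(P/Q) = -28.152 × 27.6/540.5024 ≈ -1.44.
|E| > 1, so demand is elastic at this price.

-1.44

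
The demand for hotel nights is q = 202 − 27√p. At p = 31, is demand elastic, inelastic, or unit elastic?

elastic

At p = 31, q = 51.6704.
dq/dp = −27/(2√p) = −27/(2·5.5678).
Point elasticity E = (dq/dp)·(p/q) = -2.4247 × 31/51.6704 ≈ -1.455.
|E| ≈ 1.455 > 1, so demand is elastic.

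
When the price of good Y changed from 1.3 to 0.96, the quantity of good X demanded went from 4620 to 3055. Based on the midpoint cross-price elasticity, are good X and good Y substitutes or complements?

%ΔQ_x = (3055 − 4620)/[(4620+3055)/2] = -1565/3837.5 ≈ -0.4078.
%ΔP_y = (0.96 − 1.3)/[(1.3+0.96)/2] ≈ -0.3009.
E_xy = -0.4078/-0.3009 ≈ 1.355.
E_xy > 0, so the goods are substitutes.

substitutes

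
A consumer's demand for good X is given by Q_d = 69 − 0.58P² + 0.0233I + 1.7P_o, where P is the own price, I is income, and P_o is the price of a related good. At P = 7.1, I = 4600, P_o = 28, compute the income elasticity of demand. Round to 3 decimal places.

At the given point, Q_d = 69 − 0.58(7.1)² + 0.0233(4600) + 1.7(28) = 69 − 29.2378 + 107.18 + 47.6 = 194.5422.
∂Q_d/∂I = +0.0233, so E_I = 0.0233·(4600/194.5422) ≈ 0.551.
E_I ∈ (0,1): normal good (necessity).

0.551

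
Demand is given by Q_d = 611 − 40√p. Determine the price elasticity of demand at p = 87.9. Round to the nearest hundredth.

At p = 87.9, Q_d = 235.98.
dQ_d/dp = −40/(2√p) = −40/(2·9.3755).
Point elasticity E = (dQ_d/dp)·(p/Q_d) = -2.1332 × 87.9/235.98 ≈ -0.79.
|E| < 1, so demand is inelastic at this price.

-0.79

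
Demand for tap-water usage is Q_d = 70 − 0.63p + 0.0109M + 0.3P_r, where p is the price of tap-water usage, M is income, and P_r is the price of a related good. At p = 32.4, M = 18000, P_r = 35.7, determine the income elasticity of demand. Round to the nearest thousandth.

0.765

At the given point, Q_d = 70 − 0.63(32.4) + 0.0109(18000) + 0.3(35.7) = 70 − 20.412 + 196.2 + 10.71 = 256.498.
∂Q_d/∂M = +0.0109, so E_I = 0.0109·(18000/256.498) ≈ 0.765.
E_I ∈ (0,1): normal good (necessity).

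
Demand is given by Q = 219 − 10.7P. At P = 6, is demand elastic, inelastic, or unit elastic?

inelastic

At P = 6, Q = 154.8.
dQ/dP = −10.7.
Point elasticity E = (dQ/dP)·(P/Q) = -10.7 × 6/154.8 ≈ -0.415.
|E| ≈ 0.415 < 1, so demand is inelastic.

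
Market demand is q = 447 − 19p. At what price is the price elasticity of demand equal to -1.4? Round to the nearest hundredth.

13.72

Set −bp/(a − bp) = −1.4 ⇒ bp = 1.4(a − bp) ⇒ bp(1+1.4) = 1.4·a.
p = 1.4·447/(19·2.4) ≈ 13.72.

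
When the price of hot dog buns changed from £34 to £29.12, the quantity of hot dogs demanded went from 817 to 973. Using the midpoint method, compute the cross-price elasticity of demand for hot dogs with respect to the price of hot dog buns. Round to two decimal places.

-1.13

%ΔQ_x = (973 − 817)/[(817+973)/2] = 156/895 ≈ 0.1743.
%ΔP_y = (29.12 − 34)/[(34+29.12)/2] ≈ -0.1546.
E_xy = 0.1743/-0.1546 ≈ -1.13.
E_xy < 0, so hot dogs and hot dog buns are complements.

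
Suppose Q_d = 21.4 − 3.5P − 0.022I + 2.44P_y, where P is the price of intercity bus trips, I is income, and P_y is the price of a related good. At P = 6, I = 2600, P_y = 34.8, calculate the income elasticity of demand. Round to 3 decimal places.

Q_d = 21.4 − 3.5(6) − 0.022(2600) + 2.44(34.8) = 21.4 − 21 − 57.2 + 84.912 = 28.112.
∂Q_d/∂I = −0.022, so E_I = -0.022·(2600/28.112) ≈ -2.035.
E_I < 0: inferior good.

-2.035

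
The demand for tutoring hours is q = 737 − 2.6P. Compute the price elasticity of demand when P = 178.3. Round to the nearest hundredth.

-1.70

At P = 178.3, q = 273.42.
dq/dP = −2.6.
Point elasticity E = (dq/dP)·(P/q) = -2.6 × 178.3/273.42 ≈ -1.70.
|E| > 1, so demand is elastic at this price.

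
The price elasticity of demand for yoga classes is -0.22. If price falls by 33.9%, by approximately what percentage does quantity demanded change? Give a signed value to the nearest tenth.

7.5

%ΔQ ≈ E × %ΔP = (-0.22) × (-33.9%) ≈ 7.5%.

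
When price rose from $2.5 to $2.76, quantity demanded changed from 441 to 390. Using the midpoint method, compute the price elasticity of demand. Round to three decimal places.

-1.242

%ΔQ = (390 − 441)/[(441 + 390)/2] = -51/415.5 ≈ -0.1227.
%ΔP = (2.76 − 2.5)/[(2.5 + 2.76)/2] = 0.26/2.63 ≈ 0.0989.
Arc elasticity E = %ΔQ/%ΔP ≈ -0.1227/0.0989 ≈ -1.242.
|E| > 1: demand is elastic over this range.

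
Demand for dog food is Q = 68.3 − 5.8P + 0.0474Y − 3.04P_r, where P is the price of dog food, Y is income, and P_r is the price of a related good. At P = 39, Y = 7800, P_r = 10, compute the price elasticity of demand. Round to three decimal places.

Q = 68.3 − 5.8(39) + 0.0474(7800) − 3.04(10) = 68.3 − 226.2 + 369.72 − 30.4 = 181.42.
∂Q/∂P = −5.8, so E_p = (−5.8)·(39/181.42) ≈ -1.247.
|E_p| > 1: demand is elastic.

-1.247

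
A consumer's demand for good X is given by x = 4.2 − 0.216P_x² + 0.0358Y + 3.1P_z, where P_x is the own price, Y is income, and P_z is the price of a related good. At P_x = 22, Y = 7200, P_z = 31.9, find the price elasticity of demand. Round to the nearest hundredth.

First evaluate x: 4.2 − 0.216(22)² + 0.0358(7200) + 3.1(31.9) = 4.2 − 104.544 + 257.76 + 98.89 = 256.306.
∂x/∂P_x = −2·0.216·P_x = -9.504, so E_p = -9.504·(22/256.306) ≈ -0.82.
|E_p| < 1: demand is inelastic.

-0.82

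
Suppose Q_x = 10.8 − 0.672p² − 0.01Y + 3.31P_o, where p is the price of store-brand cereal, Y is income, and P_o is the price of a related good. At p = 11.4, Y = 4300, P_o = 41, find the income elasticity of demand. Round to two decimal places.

-2.66

Q_x = 10.8 − 0.672(11.4)² − 0.01(4300) + 3.31(41) = 10.8 − 87.3331 − 43 + 135.71 = 16.1769.
∂Q_x/∂Y = −0.01, so E_I = -0.01·(4300/16.1769) ≈ -2.66.
E_I < 0: inferior good.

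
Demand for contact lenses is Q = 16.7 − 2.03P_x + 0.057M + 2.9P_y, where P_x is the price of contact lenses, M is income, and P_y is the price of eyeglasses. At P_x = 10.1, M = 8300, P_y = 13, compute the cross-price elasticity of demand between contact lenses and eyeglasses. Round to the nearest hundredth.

First evaluate Q: 16.7 − 2.03(10.1) + 0.057(8300) + 2.9(13) = 16.7 − 20.503 + 473.1 + 37.7 = 506.997.
∂Q/∂P_y = +2.9, so E_xy = 2.9·(13/506.997) ≈ 0.07.
E_xy > 0: the goods are substitutes.

0.07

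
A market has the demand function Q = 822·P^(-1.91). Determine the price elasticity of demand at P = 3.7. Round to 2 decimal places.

-1.91

For a Cobb–Douglas (constant-elasticity) form Q = A·P^α·…, the elasticity with respect to P equals the exponent α at every point.
Here the exponent on P is -1.91, so the price elasticity of demand is -1.91.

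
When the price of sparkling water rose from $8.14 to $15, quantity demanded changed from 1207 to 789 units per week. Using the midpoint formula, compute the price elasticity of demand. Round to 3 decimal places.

%Δq = (789 − 1207)/[(1207 + 789)/2] = -418/998 ≈ -0.4188.
%ΔP = (15 − 8.14)/[(8.14 + 15)/2] = 6.86/11.57 ≈ 0.5929.
Arc elasticity E = %Δq/%ΔP ≈ -0.4188/0.5929 ≈ -0.706.
|E| < 1: demand is inelastic over this range.

-0.706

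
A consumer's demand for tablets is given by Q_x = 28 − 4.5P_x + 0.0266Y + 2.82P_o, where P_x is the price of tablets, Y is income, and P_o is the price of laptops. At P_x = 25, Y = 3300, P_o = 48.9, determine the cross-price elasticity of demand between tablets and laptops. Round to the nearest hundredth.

Q_x = 28 − 4.5(25) + 0.0266(3300) + 2.82(48.9) = 28 − 112.5 + 87.78 + 137.898 = 141.178.
∂Q_x/∂P_o = +2.82, so E_xy = 2.82·(48.9/141.178) ≈ 0.98.
E_xy > 0: the goods are substitutes.

0.98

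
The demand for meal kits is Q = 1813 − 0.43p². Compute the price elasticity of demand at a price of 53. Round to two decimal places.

At p = 53, Q = 605.13.
dQ/dp = −2·0.43·p = −45.58.
Point elasticity E = (dQ/dp)·(p/Q) = -45.58 × 53/605.13 ≈ -3.99.
|E| > 1, so demand is elastic at this price.

-3.99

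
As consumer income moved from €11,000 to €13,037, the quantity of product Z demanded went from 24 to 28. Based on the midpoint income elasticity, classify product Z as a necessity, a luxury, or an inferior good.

necessity

%ΔQ = (28 − 24)/[(24+28)/2] = 4/26 ≈ 0.1538.
%ΔI = (13,037 − 11,000)/[(11,000+13,037)/2] = 2037/12018.5 ≈ 0.1695.
E_I = %ΔQ/%ΔI ≈ 0.908.
E_I ∈ (0,1): normal good (necessity).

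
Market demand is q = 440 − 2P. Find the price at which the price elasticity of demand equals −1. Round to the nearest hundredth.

For linear demand q = a − bP, E = −bP/(a − bP). |E| = 1 ⇒ bP = a − bP ⇒ P = a/(2b).
P = 440/(2·2) = 110.00.

110.00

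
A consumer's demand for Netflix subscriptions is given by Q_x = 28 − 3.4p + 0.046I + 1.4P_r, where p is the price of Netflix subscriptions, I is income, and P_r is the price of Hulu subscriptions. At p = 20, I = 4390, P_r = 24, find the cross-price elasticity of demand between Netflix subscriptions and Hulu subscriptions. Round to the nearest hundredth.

0.17

Substituting, Q_x = 28 − 3.4(20) + 0.046(4390) + 1.4(24) = 28 − 68 + 201.94 + 33.6 = 195.54.
∂Q_x/∂P_r = +1.4, so E_xy = 1.4·(24/195.54) ≈ 0.17.
E_xy > 0: the goods are substitutes.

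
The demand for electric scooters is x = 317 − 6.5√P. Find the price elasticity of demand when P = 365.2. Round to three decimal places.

-0.322

At P = 365.2, x = 192.7837.
dx/dP = −6.5/(2√P) = −6.5/(2·19.1102).
Point elasticity E = (dx/dP)·(P/x) = -0.1701 × 365.2/192.7837 ≈ -0.322.
|E| < 1, so demand is inelastic at this price.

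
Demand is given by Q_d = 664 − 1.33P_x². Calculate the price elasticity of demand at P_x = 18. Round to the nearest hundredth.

-3.70

At P_x = 18, Q_d = 233.08.
dQ_d/dP_x = −2·1.33·P_x = −47.88.
Point elasticity E = (dQ_d/dP_x)·(P_x/Q_d) = -47.88 × 18/233.08 ≈ -3.70.
|E| > 1, so demand is elastic at this price.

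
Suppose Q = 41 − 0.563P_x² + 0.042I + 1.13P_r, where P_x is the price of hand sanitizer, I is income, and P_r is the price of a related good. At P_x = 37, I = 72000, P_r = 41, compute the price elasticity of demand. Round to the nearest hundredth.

-0.66

First evaluate Q: 41 − 0.563(37)² + 0.042(72000) + 1.13(41) = 41 − 770.747 + 3024 + 46.33 = 2340.583.
∂Q/∂P_x = −2·0.563·P_x = -41.662, so E_p = -41.662·(37/2340.583) ≈ -0.66.
|E_p| < 1: demand is inelastic.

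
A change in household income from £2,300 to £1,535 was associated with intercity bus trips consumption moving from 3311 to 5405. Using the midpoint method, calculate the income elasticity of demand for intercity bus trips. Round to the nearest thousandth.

-1.204

%ΔQ = (5405 − 3311)/[(3311+5405)/2] = 2094/4358 ≈ 0.4805.
%ΔI = (1,535 − 2,300)/[(2,300+1,535)/2] = -765/1917.5 ≈ -0.3990.
E_I = %ΔQ/%ΔI ≈ -1.204.
E_I < 0: inferior good.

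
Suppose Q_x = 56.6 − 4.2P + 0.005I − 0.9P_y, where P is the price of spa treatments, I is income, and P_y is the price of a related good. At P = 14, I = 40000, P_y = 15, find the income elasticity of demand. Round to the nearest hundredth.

Substituting, Q_x = 56.6 − 4.2(14) + 0.005(40000) − 0.9(15) = 56.6 − 58.8 + 200 − 13.5 = 184.3.
∂Q_x/∂I = +0.005, so E_I = 0.005·(40000/184.3) ≈ 1.09.
E_I > 1: normal good (luxury).

1.09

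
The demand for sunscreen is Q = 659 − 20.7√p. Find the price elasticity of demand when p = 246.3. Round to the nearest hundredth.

-0.49

At p = 246.3, Q = 334.1353.
dQ/dp = −20.7/(2√p) = −20.7/(2·15.6939).
Point elasticity E = (dQ/dp)·(p/Q) = -0.6595 × 246.3/334.1353 ≈ -0.49.
|E| < 1, so demand is inelastic at this price.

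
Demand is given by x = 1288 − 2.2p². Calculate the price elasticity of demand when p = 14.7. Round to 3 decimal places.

At p = 14.7, x = 812.602.
dx/dp = −2·2.2·p = −64.68.
Point elasticity E = (dx/dp)·(p/x) = -64.68 × 14.7/812.602 ≈ -1.170.
|E| > 1, so demand is elastic at this price.

-1.170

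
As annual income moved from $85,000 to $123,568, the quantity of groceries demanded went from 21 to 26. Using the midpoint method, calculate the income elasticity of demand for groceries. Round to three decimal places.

%ΔQ = (26 − 21)/[(21+26)/2] = 5/23.5 ≈ 0.2128.
%ΔI = (123,568 − 85,000)/[(85,000+123,568)/2] = 38568/104284 ≈ 0.3698.
E_I = %ΔQ/%ΔI ≈ 0.575.
E_I ∈ (0,1): normal good (necessity).

0.575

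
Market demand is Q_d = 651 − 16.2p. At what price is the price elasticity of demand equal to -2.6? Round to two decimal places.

Set −bp/(a − bp) = −2.6 ⇒ bp = 2.6(a − bp) ⇒ bp(1+2.6) = 2.6·a.
p = 2.6·651/(16.2·3.6) ≈ 29.02.

29.02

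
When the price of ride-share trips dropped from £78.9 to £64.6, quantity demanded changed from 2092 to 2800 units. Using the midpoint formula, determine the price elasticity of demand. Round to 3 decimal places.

%Δq = (2800 − 2092)/[(2092 + 2800)/2] = 708/2446 ≈ 0.2895.
%ΔP = (64.6 − 78.9)/[(78.9 + 64.6)/2] = -14.3/71.75 ≈ -0.1993.
Arc elasticity E = %Δq/%ΔP ≈ 0.2895/-0.1993 ≈ -1.452.
|E| > 1: demand is elastic over this range.

-1.452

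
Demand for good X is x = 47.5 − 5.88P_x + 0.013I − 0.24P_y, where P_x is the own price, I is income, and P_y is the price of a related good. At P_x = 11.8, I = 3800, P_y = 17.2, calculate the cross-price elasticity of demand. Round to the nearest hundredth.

-0.18

Substituting, x = 47.5 − 5.88(11.8) + 0.013(3800) − 0.24(17.2) = 47.5 − 69.384 + 49.4 − 4.128 = 23.388.
∂x/∂P_y = −0.24, so E_xy = -0.24·(17.2/23.388) ≈ -0.18.
E_xy < 0: the goods are complements.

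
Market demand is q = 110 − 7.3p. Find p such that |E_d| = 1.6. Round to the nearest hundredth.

Set −bp/(a − bp) = −1.6 ⇒ bp = 1.6(a − bp) ⇒ bp(1+1.6) = 1.6·a.
p = 1.6·110/(7.3·2.6) ≈ 9.27.

9.27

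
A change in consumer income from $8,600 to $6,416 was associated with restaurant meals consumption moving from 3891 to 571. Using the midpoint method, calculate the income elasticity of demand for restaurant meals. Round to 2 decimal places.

5.12

%ΔQ = (571 − 3891)/[(3891+571)/2] = -3320/2231 ≈ -1.4881.
%ΔM = (6,416 − 8,600)/[(8,600+6,416)/2] = -2184/7508 ≈ -0.2909.
E_I = %ΔQ/%ΔM ≈ 5.12.
E_I > 1: normal good (luxury).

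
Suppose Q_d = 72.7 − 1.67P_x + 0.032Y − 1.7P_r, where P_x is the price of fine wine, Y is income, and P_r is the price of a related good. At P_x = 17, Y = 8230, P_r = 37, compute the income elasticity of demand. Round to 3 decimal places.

Substituting, Q_d = 72.7 − 1.67(17) + 0.032(8230) − 1.7(37) = 72.7 − 28.39 + 263.36 − 62.9 = 244.77.
∂Q_d/∂Y = +0.032, so E_I = 0.032·(8230/244.77) ≈ 1.076.
E_I > 1: normal good (luxury).

1.076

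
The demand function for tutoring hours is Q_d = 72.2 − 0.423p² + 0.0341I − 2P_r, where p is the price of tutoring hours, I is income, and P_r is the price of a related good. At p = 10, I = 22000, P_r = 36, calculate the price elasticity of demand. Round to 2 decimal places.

Evaluating quantity at (p, I, P_r) gives Q_d = 72.2 − 0.423(10)² + 0.0341(22000) − 2(36) = 72.2 − 42.3 + 750.2 − 72 = 708.1.
∂Q_d/∂p = −2·0.423·p = -8.46, so E_p = -8.46·(10/708.1) ≈ -0.12.
|E_p| < 1: demand is inelastic.

-0.12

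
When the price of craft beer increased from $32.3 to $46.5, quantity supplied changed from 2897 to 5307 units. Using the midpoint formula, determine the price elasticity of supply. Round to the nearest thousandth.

1.630

%Δq = (5307 − 2897)/[(2897 + 5307)/2] = 2410/4102 ≈ 0.5875.
%Δp = (46.5 − 32.3)/[(32.3 + 46.5)/2] = 14.2/39.4 ≈ 0.3604.
Arc elasticity E = %Δq/%Δp ≈ 0.5875/0.3604 ≈ 1.630.
|E| > 1: supply is elastic over this range.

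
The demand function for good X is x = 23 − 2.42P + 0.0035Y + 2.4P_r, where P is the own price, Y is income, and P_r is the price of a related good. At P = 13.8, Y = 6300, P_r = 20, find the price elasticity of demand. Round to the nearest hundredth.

-0.56

x = 23 − 2.42(13.8) + 0.0035(6300) + 2.4(20) = 23 − 33.396 + 22.05 + 48 = 59.654.
∂x/∂P = −2.42, so E_p = (−2.42)·(13.8/59.654) ≈ -0.56.
|E_p| < 1: demand is inelastic.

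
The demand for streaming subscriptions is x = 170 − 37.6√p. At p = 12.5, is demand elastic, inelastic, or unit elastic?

elastic

At p = 12.5, x = 37.0639.
dx/dp = −37.6/(2√p) = −37.6/(2·3.5355).
Point elasticity E = (dx/dp)·(p/x) = -5.3174 × 12.5/37.0639 ≈ -1.793.
|E| ≈ 1.793 > 1, so demand is elastic.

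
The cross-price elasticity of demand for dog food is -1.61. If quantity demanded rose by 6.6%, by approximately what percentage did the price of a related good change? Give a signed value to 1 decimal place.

-4.1

%ΔQ ≈ E × %ΔP_y ⇒ %ΔP_y = %ΔQ / E = (6.6%)/(-1.61) ≈ -4.1%.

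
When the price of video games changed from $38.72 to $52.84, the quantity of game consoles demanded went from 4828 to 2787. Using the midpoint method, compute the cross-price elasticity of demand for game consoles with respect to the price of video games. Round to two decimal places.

%ΔQ_x = (2787 − 4828)/[(4828+2787)/2] = -2041/3807.5 ≈ -0.5360.
%ΔP_y = (52.84 − 38.72)/[(38.72+52.84)/2] ≈ 0.3084.
E_xy = -0.5360/0.3084 ≈ -1.74.
E_xy < 0, so game consoles and video games are complements.

-1.74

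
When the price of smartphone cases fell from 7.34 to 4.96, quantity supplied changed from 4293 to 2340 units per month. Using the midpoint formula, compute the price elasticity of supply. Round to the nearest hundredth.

%ΔQ = (2340 − 4293)/[(4293 + 2340)/2] = -1953/3316.5 ≈ -0.5889.
%ΔP = (4.96 − 7.34)/[(7.34 + 4.96)/2] = -2.38/6.15 ≈ -0.3870.
Arc elasticity E = %ΔQ/%ΔP ≈ -0.5889/-0.3870 ≈ 1.52.
|E| > 1: supply is elastic over this range.

1.52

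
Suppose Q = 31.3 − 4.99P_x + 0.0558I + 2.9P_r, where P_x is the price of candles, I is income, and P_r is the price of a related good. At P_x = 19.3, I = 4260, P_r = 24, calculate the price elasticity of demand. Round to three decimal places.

-0.397

At the given point, Q = 31.3 − 4.99(19.3) + 0.0558(4260) + 2.9(24) = 31.3 − 96.307 + 237.708 + 69.6 = 242.301.
∂Q/∂P_x = −4.99, so E_p = (−4.99)·(19.3/242.301) ≈ -0.397.
|E_p| < 1: demand is inelastic.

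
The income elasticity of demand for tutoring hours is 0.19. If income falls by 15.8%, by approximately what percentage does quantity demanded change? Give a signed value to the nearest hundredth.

-3.00

%ΔQ ≈ E × %ΔI = (0.19) × (-15.8%) ≈ -3.00%.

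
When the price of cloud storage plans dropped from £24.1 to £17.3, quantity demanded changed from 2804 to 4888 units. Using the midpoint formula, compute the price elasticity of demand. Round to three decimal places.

%ΔQ = (4888 − 2804)/[(2804 + 4888)/2] = 2084/3846 ≈ 0.5419.
%ΔP = (17.3 − 24.1)/[(24.1 + 17.3)/2] = -6.8/20.7 ≈ -0.3285.
Arc elasticity E = %ΔQ/%ΔP ≈ 0.5419/-0.3285 ≈ -1.649.
|E| > 1: demand is elastic over this range.

-1.649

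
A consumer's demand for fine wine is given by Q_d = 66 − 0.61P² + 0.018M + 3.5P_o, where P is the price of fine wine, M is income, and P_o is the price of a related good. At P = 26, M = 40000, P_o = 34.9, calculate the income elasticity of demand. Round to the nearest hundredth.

At the given point, Q_d = 66 − 0.61(26)² + 0.018(40000) + 3.5(34.9) = 66 − 412.36 + 720 + 122.15 = 495.79.
∂Q_d/∂M = +0.018, so E_I = 0.018·(40000/495.79) ≈ 1.45.
E_I > 1: normal good (luxury).

1.45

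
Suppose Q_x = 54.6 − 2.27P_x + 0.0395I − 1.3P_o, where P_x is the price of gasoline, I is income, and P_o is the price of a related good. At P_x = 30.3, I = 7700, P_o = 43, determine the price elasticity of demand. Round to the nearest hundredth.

At the given point, Q_x = 54.6 − 2.27(30.3) + 0.0395(7700) − 1.3(43) = 54.6 − 68.781 + 304.15 − 55.9 = 234.069.
∂Q_x/∂P_x = −2.27, so E_p = (−2.27)·(30.3/234.069) ≈ -0.29.
|E_p| < 1: demand is inelastic.

-0.29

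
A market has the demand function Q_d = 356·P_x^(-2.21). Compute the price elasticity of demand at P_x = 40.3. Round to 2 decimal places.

For a Cobb–Douglas (constant-elasticity) form Q_d = A·P_x^α·…, the elasticity with respect to P_x equals the exponent α at every point.
Here the exponent on P_x is -2.21, so the price elasticity of demand is -2.21.

-2.21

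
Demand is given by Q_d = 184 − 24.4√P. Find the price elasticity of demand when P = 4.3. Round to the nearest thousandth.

-0.190

At P = 4.3, Q_d = 133.4031.
dQ_d/dP = −24.4/(2√P) = −24.4/(2·2.0736).
Point elasticity E = (dQ_d/dP)·(P/Q_d) = -5.8834 × 4.3/133.4031 ≈ -0.190.
|E| < 1, so demand is inelastic at this price.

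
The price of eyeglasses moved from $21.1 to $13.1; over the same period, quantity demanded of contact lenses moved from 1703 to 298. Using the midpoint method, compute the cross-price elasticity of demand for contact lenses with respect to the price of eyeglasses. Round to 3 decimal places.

3.002

%ΔQ_x = (298 − 1703)/[(1703+298)/2] = -1405/1000.5 ≈ -1.4043.
%ΔP_y = (13.1 − 21.1)/[(21.1+13.1)/2] ≈ -0.4678.
E_xy = -1.4043/-0.4678 ≈ 3.002.
E_xy > 0, so contact lenses and eyeglasses are substitutes.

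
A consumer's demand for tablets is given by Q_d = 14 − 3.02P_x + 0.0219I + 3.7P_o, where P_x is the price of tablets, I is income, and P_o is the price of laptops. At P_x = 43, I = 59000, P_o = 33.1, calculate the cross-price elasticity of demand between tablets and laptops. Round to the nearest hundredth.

Substituting, Q_d = 14 − 3.02(43) + 0.0219(59000) + 3.7(33.1) = 14 − 129.86 + 1292.1 + 122.47 = 1298.71.
∂Q_d/∂P_o = +3.7, so E_xy = 3.7·(33.1/1298.71) ≈ 0.09.
E_xy > 0: the goods are substitutes.

0.09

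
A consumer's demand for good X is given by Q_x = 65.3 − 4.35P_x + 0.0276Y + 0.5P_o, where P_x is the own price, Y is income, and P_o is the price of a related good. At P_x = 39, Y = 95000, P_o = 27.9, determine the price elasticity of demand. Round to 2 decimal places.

Q_x = 65.3 − 4.35(39) + 0.0276(95000) + 0.5(27.9) = 65.3 − 169.65 + 2622 + 13.95 = 2531.6.
∂Q_x/∂P_x = −4.35, so E_p = (−4.35)·(39/2531.6) ≈ -0.07.
|E_p| < 1: demand is inelastic.

-0.07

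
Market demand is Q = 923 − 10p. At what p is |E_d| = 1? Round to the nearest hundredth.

For linear demand Q = a − bp, E = −bp/(a − bp). |E| = 1 ⇒ bp = a − bp ⇒ p = a/(2b).
p = 923/(2·10) = 46.15.

46.15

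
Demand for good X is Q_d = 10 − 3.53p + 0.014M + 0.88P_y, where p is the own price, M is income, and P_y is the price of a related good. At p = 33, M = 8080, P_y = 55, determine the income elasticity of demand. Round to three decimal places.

First evaluate Q_d: 10 − 3.53(33) + 0.014(8080) + 0.88(55) = 10 − 116.49 + 113.12 + 48.4 = 55.03.
∂Q_d/∂M = +0.014, so E_I = 0.014·(8080/55.03) ≈ 2.056.
E_I > 1: normal good (luxury).

2.056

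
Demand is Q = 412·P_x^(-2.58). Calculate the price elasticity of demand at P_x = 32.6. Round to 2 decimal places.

-2.58

For a Cobb–Douglas (constant-elasticity) form Q = A·P_x^α·…, the elasticity with respect to P_x equals the exponent α at every point.
Here the exponent on P_x is -2.58, so the price elasticity of demand is -2.58.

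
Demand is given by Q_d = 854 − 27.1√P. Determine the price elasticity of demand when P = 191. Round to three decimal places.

-0.391

At P = 191, Q_d = 479.4705.
dQ_d/dP = −27.1/(2√P) = −27.1/(2·13.8203).
Point elasticity E = (dQ_d/dP)·(P/Q_d) = -0.9804 × 191/479.4705 ≈ -0.391.
|E| < 1, so demand is inelastic at this price.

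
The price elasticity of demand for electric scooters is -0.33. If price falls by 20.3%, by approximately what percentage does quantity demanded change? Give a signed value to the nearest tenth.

6.7

%ΔQ ≈ E × %ΔP = (-0.33) × (-20.3%) ≈ 6.7%.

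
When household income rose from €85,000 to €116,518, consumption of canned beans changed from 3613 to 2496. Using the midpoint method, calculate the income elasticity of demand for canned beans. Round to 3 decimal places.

%ΔQ = (2496 − 3613)/[(3613+2496)/2] = -1117/3054.5 ≈ -0.3657.
%ΔM = (116,518 − 85,000)/[(85,000+116,518)/2] = 31518/100759 ≈ 0.3128.
E_I = %ΔQ/%ΔM ≈ -1.169.
E_I < 0: inferior good.

-1.169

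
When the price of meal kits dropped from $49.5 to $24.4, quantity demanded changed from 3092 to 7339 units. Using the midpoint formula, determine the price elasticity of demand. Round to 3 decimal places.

-1.199

%ΔQ = (7339 − 3092)/[(3092 + 7339)/2] = 4247/5215.5 ≈ 0.8143.
%ΔP = (24.4 − 49.5)/[(49.5 + 24.4)/2] = -25.1/36.95 ≈ -0.6793.
Arc elasticity E = %ΔQ/%ΔP ≈ 0.8143/-0.6793 ≈ -1.199.
|E| > 1: demand is elastic over this range.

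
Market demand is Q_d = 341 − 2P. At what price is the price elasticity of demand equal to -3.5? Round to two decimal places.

132.61

Set −bP/(a − bP) = −3.5 ⇒ bP = 3.5(a − bP) ⇒ bP(1+3.5) = 3.5·a.
P = 3.5·341/(2·4.5) ≈ 132.61.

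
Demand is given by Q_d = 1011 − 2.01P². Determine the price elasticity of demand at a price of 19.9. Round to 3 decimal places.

-7.404

At P = 19.9, Q_d = 215.0199.
dQ_d/dP = −2·2.01·P = −79.998.
Point elasticity E = (dQ_d/dP)·(P/Q_d) = -79.998 × 19.9/215.0199 ≈ -7.404.
|E| > 1, so demand is elastic at this price.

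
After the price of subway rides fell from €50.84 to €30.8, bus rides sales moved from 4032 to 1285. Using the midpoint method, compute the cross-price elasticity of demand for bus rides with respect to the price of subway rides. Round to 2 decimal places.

2.10

%ΔQ_x = (1285 − 4032)/[(4032+1285)/2] = -2747/2658.5 ≈ -1.0333.
%ΔP_y = (30.8 − 50.84)/[(50.84+30.8)/2] ≈ -0.4909.
E_xy = -1.0333/-0.4909 ≈ 2.10.
E_xy > 0, so bus rides and subway rides are substitutes.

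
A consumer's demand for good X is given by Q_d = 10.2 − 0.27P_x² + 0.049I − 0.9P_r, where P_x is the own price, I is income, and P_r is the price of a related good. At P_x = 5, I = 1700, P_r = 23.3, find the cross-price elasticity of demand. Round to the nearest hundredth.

At the given point, Q_d = 10.2 − 0.27(5)² + 0.049(1700) − 0.9(23.3) = 10.2 − 6.75 + 83.3 − 20.97 = 65.78.
∂Q_d/∂P_r = −0.9, so E_xy = -0.9·(23.3/65.78) ≈ -0.32.
E_xy < 0: the goods are complements.

-0.32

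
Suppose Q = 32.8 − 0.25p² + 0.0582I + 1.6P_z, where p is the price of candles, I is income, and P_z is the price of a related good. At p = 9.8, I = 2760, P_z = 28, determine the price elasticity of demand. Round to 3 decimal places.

-0.224

Evaluating quantity at (p, I, P_z) gives Q = 32.8 − 0.25(9.8)² + 0.0582(2760) + 1.6(28) = 32.8 − 24.01 + 160.632 + 44.8 = 214.222.
∂Q/∂p = −2·0.25·p = -4.9, so E_p = -4.9·(9.8/214.222) ≈ -0.224.
|E_p| < 1: demand is inelastic.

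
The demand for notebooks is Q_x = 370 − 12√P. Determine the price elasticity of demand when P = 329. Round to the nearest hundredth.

-0.71

At P = 329, Q_x = 152.3397.
dQ_x/dP = −12/(2√P) = −12/(2·18.1384).
Point elasticity E = (dQ_x/dP)·(P/Q_x) = -0.3308 × 329/152.3397 ≈ -0.71.
|E| < 1, so demand is inelastic at this price.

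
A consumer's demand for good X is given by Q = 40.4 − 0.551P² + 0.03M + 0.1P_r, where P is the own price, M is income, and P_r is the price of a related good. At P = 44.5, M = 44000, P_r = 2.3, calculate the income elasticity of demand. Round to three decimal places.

4.898

Evaluating quantity at (P, M, P_r) gives Q = 40.4 − 0.551(44.5)² + 0.03(44000) + 0.1(2.3) = 40.4 − 1091.1178 + 1320 + 0.23 = 269.5123.
∂Q/∂M = +0.03, so E_I = 0.03·(44000/269.5123) ≈ 4.898.
E_I > 1: normal good (luxury).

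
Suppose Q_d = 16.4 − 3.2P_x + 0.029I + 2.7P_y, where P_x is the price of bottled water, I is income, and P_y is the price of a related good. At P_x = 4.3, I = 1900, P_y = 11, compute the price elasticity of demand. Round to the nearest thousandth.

-0.157

At the given point, Q_d = 16.4 − 3.2(4.3) + 0.029(1900) + 2.7(11) = 16.4 − 13.76 + 55.1 + 29.7 = 87.44.
∂Q_d/∂P_x = −3.2, so E_p = (−3.2)·(4.3/87.44) ≈ -0.157.
|E_p| < 1: demand is inelastic.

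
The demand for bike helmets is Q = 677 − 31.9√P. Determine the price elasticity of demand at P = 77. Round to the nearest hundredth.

-0.35

At P = 77, Q = 397.0786.
dQ/dP = −31.9/(2√P) = −31.9/(2·8.775).
Point elasticity E = (dQ/dP)·(P/Q) = -1.8177 × 77/397.0786 ≈ -0.35.
|E| < 1, so demand is inelastic at this price.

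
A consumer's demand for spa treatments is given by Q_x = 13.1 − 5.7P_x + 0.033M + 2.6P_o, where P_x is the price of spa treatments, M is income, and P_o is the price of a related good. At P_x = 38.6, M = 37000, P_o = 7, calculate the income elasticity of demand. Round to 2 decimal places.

1.18

Substituting, Q_x = 13.1 − 5.7(38.6) + 0.033(37000) + 2.6(7) = 13.1 − 220.02 + 1221 + 18.2 = 1032.28.
∂Q_x/∂M = +0.033, so E_I = 0.033·(37000/1032.28) ≈ 1.18.
E_I > 1: normal good (luxury).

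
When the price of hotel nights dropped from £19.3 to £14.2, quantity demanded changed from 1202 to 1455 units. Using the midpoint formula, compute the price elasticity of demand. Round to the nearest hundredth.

%ΔQ = (1455 − 1202)/[(1202 + 1455)/2] = 253/1328.5 ≈ 0.1904.
%Δp = (14.2 − 19.3)/[(19.3 + 14.2)/2] = -5.1/16.75 ≈ -0.3045.
Arc elasticity E = %ΔQ/%Δp ≈ 0.1904/-0.3045 ≈ -0.63.
|E| < 1: demand is inelastic over this range.

-0.63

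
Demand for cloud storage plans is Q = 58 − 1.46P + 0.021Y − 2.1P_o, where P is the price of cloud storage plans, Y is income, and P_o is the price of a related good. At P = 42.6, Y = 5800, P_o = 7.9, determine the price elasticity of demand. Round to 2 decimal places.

-0.62

Substituting, Q = 58 − 1.46(42.6) + 0.021(5800) − 2.1(7.9) = 58 − 62.196 + 121.8 − 16.59 = 101.014.
∂Q/∂P = −1.46, so E_p = (−1.46)·(42.6/101.014) ≈ -0.62.
|E_p| < 1: demand is inelastic.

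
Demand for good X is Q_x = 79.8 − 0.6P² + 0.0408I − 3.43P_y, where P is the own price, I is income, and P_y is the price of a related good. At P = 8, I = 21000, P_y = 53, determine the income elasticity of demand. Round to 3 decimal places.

1.196

Substituting, Q_x = 79.8 − 0.6(8)² + 0.0408(21000) − 3.43(53) = 79.8 − 38.4 + 856.8 − 181.79 = 716.41.
∂Q_x/∂I = +0.0408, so E_I = 0.0408·(21000/716.41) ≈ 1.196.
E_I > 1: normal good (luxury).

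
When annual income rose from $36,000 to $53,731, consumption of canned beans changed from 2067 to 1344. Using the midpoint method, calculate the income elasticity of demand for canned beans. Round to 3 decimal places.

%ΔQ = (1344 − 2067)/[(2067+1344)/2] = -723/1705.5 ≈ -0.4239.
%ΔM = (53,731 − 36,000)/[(36,000+53,731)/2] = 17731/44865.5 ≈ 0.3952.
E_I = %ΔQ/%ΔM ≈ -1.073.
E_I < 0: inferior good.

-1.073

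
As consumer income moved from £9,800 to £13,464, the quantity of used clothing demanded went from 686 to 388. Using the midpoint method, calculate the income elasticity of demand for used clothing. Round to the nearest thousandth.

%ΔQ = (388 − 686)/[(686+388)/2] = -298/537 ≈ -0.5549.
%ΔM = (13,464 − 9,800)/[(9,800+13,464)/2] = 3664/11632 ≈ 0.3150.
E_I = %ΔQ/%ΔM ≈ -1.762.
E_I < 0: inferior good.

-1.762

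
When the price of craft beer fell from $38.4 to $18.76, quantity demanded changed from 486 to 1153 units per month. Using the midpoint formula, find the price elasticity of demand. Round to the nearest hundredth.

%ΔQ = (1153 − 486)/[(486 + 1153)/2] = 667/819.5 ≈ 0.8139.
%ΔP = (18.76 − 38.4)/[(38.4 + 18.76)/2] = -19.64/28.58 ≈ -0.6872.
Arc elasticity E = %ΔQ/%ΔP ≈ 0.8139/-0.6872 ≈ -1.18.
|E| > 1: demand is elastic over this range.

-1.18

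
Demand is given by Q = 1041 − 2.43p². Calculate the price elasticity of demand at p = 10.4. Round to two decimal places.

-0.68

At p = 10.4, Q = 778.1712.
dQ/dp = −2·2.43·p = −50.544.
Point elasticity E = (dQ/dp)·(p/Q) = -50.544 × 10.4/778.1712 ≈ -0.68.
|E| < 1, so demand is inelastic at this price.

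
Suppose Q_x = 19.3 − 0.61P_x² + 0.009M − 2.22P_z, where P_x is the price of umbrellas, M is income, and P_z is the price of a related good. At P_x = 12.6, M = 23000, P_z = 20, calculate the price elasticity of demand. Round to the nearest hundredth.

-2.28

Q_x = 19.3 − 0.61(12.6)² + 0.009(23000) − 2.22(20) = 19.3 − 96.8436 + 207 − 44.4 = 85.0564.
∂Q_x/∂P_x = −2·0.61·P_x = -15.372, so E_p = -15.372·(12.6/85.0564) ≈ -2.28.
|E_p| > 1: demand is elastic.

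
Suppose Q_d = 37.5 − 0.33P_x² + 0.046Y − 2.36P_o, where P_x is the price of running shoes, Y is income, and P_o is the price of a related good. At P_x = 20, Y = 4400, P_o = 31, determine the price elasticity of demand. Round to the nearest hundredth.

At the given point, Q_d = 37.5 − 0.33(20)² + 0.046(4400) − 2.36(31) = 37.5 − 132 + 202.4 − 73.16 = 34.74.
∂Q_d/∂P_x = −2·0.33·P_x = -13.2, so E_p = -13.2·(20/34.74) ≈ -7.60.
|E_p| > 1: demand is elastic.

-7.60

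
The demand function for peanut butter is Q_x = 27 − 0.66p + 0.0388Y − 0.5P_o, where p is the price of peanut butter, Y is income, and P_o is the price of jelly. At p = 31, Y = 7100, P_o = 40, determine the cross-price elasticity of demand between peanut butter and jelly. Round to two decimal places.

-0.08

First evaluate Q_x: 27 − 0.66(31) + 0.0388(7100) − 0.5(40) = 27 − 20.46 + 275.48 − 20 = 262.02.
∂Q_x/∂P_o = −0.5, so E_xy = -0.5·(40/262.02) ≈ -0.08.
E_xy < 0: the goods are complements.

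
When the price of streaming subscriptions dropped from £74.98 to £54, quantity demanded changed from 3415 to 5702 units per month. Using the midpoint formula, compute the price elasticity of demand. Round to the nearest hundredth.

%ΔQ = (5702 − 3415)/[(3415 + 5702)/2] = 2287/4558.5 ≈ 0.5017.
%ΔP = (54 − 74.98)/[(74.98 + 54)/2] = -20.98/64.49 ≈ -0.3253.
Arc elasticity E = %ΔQ/%ΔP ≈ 0.5017/-0.3253 ≈ -1.54.
|E| > 1: demand is elastic over this range.

-1.54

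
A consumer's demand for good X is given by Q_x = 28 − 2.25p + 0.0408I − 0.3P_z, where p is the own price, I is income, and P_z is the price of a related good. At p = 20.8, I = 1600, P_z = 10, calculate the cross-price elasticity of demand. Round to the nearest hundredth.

-0.07

At the given point, Q_x = 28 − 2.25(20.8) + 0.0408(1600) − 0.3(10) = 28 − 46.8 + 65.28 − 3 = 43.48.
∂Q_x/∂P_z = −0.3, so E_xy = -0.3·(10/43.48) ≈ -0.07.
E_xy < 0: the goods are complements.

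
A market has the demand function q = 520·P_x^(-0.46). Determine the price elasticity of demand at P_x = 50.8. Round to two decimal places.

For a Cobb–Douglas (constant-elasticity) form q = A·P_x^α·…, the elasticity with respect to P_x equals the exponent α at every point.
Here the exponent on P_x is -0.46, so the price elasticity of demand is -0.46.

-0.46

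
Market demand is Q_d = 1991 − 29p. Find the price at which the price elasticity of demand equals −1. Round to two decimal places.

34.33

For linear demand Q_d = a − bp, E = −bp/(a − bp). |E| = 1 ⇒ bp = a − bp ⇒ p = a/(2b).
p = 1991/(2·29) ≈ 34.33.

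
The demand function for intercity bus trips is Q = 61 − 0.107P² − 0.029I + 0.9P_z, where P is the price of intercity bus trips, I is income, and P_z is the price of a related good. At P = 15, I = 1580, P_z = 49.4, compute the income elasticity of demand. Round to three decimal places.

-1.288

Q = 61 − 0.107(15)² − 0.029(1580) + 0.9(49.4) = 61 − 24.075 − 45.82 + 44.46 = 35.565.
∂Q/∂I = −0.029, so E_I = -0.029·(1580/35.565) ≈ -1.288.
E_I < 0: inferior good.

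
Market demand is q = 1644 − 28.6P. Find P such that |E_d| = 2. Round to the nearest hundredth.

38.32

Set −bP/(a − bP) = −2 ⇒ bP = 2(a − bP) ⇒ bP(1+2) = 2·a.
P = 2·1644/(28.6·3) ≈ 38.32.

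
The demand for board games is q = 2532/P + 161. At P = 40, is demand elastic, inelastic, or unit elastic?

At P = 40, q = 224.3.
dq/dP = −2532/P² = −1.5825.
Point elasticity E = (dq/dP)·(P/q) = -1.5825 × 40/224.3 ≈ -0.282.
|E| ≈ 0.282 < 1, so demand is inelastic.

inelastic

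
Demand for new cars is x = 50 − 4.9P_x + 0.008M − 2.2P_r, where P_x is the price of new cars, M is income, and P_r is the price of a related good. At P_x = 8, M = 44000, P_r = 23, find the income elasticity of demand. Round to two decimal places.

1.13

x = 50 − 4.9(8) + 0.008(44000) − 2.2(23) = 50 − 39.2 + 352 − 50.6 = 312.2.
∂x/∂M = +0.008, so E_I = 0.008·(44000/312.2) ≈ 1.13.
E_I > 1: normal good (luxury).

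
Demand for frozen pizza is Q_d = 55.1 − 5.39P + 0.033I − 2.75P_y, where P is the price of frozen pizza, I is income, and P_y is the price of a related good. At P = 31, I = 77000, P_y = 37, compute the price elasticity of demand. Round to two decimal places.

-0.07

At the given point, Q_d = 55.1 − 5.39(31) + 0.033(77000) − 2.75(37) = 55.1 − 167.09 + 2541 − 101.75 = 2327.26.
∂Q_d/∂P = −5.39, so E_p = (−5.39)·(31/2327.26) ≈ -0.07.
|E_p| < 1: demand is inelastic.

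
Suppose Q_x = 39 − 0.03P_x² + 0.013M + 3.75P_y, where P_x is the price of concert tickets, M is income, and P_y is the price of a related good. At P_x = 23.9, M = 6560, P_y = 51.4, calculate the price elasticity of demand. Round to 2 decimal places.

-0.11

At the given point, Q_x = 39 − 0.03(23.9)² + 0.013(6560) + 3.75(51.4) = 39 − 17.1363 + 85.28 + 192.75 = 299.8937.
∂Q_x/∂P_x = −2·0.03·P_x = -1.434, so E_p = -1.434·(23.9/299.8937) ≈ -0.11.
|E_p| < 1: demand is inelastic.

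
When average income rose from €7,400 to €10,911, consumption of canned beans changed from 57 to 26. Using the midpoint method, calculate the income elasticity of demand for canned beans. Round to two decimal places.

-1.95

%ΔQ = (26 − 57)/[(57+26)/2] = -31/41.5 ≈ -0.7470.
%ΔI = (10,911 − 7,400)/[(7,400+10,911)/2] = 3511/9155.5 ≈ 0.3835.
E_I = %ΔQ/%ΔI ≈ -1.95.
E_I < 0: inferior good.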